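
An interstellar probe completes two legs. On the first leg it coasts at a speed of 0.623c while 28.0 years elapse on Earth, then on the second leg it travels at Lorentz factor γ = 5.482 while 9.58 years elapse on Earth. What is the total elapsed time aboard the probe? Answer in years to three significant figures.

τ = 23.6 years

Leg 1: γ = 1/√(1 − 0.623²) = 1/√0.6119 = 1.278; τ_1 = 28.0/1.278 = 21.90 years.
Leg 2: γ = 5.482; τ_2 = 9.58/5.482 = 1.748 years.
Total: 21.90 + 1.748 years.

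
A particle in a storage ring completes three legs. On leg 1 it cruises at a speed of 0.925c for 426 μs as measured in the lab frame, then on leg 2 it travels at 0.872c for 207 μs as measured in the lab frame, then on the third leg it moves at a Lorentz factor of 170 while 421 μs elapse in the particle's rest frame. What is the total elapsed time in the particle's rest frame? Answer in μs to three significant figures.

Leg 1: γ = 1/√(1 − 0.925²) = 1/√0.1444 = 2.632; τ_1 = 426/2.632 = 161.9 μs.
Leg 2: γ = 1/√(1 − 0.872²) = 1/√0.2396 = 2.043; τ_2 = 207/2.043 = 101.3 μs.
Leg 3: 421 μs is already measured in the particle's rest frame.
Total: 161.9 + 101.3 + 421.0 μs.

τ = 684 μs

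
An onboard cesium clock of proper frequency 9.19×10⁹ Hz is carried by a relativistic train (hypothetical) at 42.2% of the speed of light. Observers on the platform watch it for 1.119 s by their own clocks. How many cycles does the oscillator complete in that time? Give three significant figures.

β = 0.422; γ = 1/√(1 − 0.422²) = 1/√0.8219 = 1.103
During 1.119 s of lab time, the oscillator's proper time advances by τ = Δt/γ = 1.119/1.103 = 1.014 s = 1.014×10⁰ s.
N = f × τ = 9.19×10⁹ × 1.014×10⁰ = 9.323×10⁹.

N = 9.32×10⁹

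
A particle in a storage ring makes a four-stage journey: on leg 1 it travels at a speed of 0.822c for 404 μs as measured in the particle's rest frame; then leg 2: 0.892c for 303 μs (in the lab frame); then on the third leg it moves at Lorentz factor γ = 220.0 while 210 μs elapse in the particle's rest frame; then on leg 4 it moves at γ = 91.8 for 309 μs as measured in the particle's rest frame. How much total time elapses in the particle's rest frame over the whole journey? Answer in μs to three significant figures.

Leg 1: 404 μs is already measured in the particle's rest frame.
Leg 2: γ = 1/√(1 − 0.892²) = 1/√0.2043 = 2.212; τ_2 = 303/2.212 = 137.0 μs.
Leg 3: 210 μs is already measured in the particle's rest frame.
Leg 4: 309 μs is already measured in the particle's rest frame.
Total: 404.0 + 137.0 + 210.0 + 309.0 μs.

τ = 1060 μs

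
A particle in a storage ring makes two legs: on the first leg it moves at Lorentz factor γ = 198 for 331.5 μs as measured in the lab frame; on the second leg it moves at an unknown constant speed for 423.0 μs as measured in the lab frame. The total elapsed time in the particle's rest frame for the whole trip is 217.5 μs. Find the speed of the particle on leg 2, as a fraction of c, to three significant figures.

Leg 1: γ = 198; τ_1 = 331.5/198.0 = 1.674 μs.
Leg 2: speed unknown; τ_2 = 423.0/γ_2.
Total proper time: 1.674 + τ_2 = 217.5, so τ_2 = 217.5 − 1.674 = 215.8 μs.
γ_2 = 423.0/215.8 = 1.960; β = √(1 − 1/γ²) = √0.7397.

β = 0.860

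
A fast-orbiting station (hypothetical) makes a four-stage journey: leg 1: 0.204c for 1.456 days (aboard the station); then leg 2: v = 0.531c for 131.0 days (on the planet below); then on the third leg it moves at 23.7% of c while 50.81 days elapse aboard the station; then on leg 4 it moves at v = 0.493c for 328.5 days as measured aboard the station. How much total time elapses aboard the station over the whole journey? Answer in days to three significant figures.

τ = 492 days

Leg 1: 1.456 days is already measured aboard the station.
Leg 2: γ = 1/√(1 − 0.531²) = 1/√0.7180 = 1.180; τ_2 = 131.0/1.180 = 111.0 days.
Leg 3: 50.81 days is already measured aboard the station.
Leg 4: 328.5 days is already measured aboard the station.
Total: 1.456 + 111.0 + 50.81 + 328.5 days.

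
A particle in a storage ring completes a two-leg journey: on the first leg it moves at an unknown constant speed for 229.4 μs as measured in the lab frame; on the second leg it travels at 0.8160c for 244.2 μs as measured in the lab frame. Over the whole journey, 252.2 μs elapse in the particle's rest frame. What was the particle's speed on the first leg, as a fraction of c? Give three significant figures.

β = 0.875

Leg 1: speed unknown; τ_1 = 229.4/γ_1.
Leg 2: γ = 1/√(1 − 0.8160²) = 1/√0.3341 = 1.730; τ_2 = 244.2/1.730 = 141.2 μs.
Total proper time: τ_1 + 141.2 = 252.2, so τ_1 = 252.2 − 141.2 = 111.0 μs.
γ_1 = 229.4/111.0 = 2.066; β = √(1 − 1/γ²) = √0.7657.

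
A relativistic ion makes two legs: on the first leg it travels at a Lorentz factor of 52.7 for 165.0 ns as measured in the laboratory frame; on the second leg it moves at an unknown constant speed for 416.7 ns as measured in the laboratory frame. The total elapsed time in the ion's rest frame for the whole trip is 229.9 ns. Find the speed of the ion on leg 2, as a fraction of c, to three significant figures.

Leg 1: γ = 52.7; τ_1 = 165.0/52.70 = 3.131 ns.
Leg 2: speed unknown; τ_2 = 416.7/γ_2.
Total proper time: 3.131 + τ_2 = 229.9, so τ_2 = 229.9 − 3.131 = 226.8 ns.
γ_2 = 416.7/226.8 = 1.838; β = √(1 − 1/γ²) = √0.7038.

β = 0.839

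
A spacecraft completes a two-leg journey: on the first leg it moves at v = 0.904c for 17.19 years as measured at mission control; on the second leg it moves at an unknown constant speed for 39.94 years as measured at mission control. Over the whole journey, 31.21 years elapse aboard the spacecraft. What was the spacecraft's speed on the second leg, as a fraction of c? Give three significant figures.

β = 0.802

Leg 1: γ = 1/√(1 − 0.904²) = 1/√0.1828 = 2.339; τ_1 = 17.19/2.339 = 7.349 years.
Leg 2: speed unknown; τ_2 = 39.94/γ_2.
Total proper time: 7.349 + τ_2 = 31.21, so τ_2 = 31.21 − 7.349 = 23.86 years.
γ_2 = 39.94/23.86 = 1.674; β = √(1 − 1/γ²) = √0.6431.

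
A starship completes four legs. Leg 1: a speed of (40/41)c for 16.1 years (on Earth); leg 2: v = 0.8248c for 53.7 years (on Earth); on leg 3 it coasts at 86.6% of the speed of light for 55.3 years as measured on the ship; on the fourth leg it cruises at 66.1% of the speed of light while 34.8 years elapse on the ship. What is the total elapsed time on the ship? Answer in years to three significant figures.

τ = 124 years

Leg 1: γ = 1/√(1 − (40/41)²) = 41/9 ≈ 4.556; τ_1 = 16.1/4.556 = 3.534 years.
Leg 2: γ = 1/√(1 − 0.8248²) = 1/√0.3197 = 1.769; τ_2 = 53.7/1.769 = 30.36 years.
Leg 3: 55.3 years is already measured on the ship.
Leg 4: 34.8 years is already measured on the ship.
Total: 3.534 + 30.36 + 55.30 + 34.80 years.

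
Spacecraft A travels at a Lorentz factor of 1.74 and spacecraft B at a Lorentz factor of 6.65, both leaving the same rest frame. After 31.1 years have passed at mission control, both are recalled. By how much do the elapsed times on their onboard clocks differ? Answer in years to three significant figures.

A: γ = 1.74; τ_A = 31.1/1.740 = 17.87 years.
B: γ = 6.65; τ_B = 31.1/6.650 = 4.677 years.

|τ_A − τ_B| = 13.2 years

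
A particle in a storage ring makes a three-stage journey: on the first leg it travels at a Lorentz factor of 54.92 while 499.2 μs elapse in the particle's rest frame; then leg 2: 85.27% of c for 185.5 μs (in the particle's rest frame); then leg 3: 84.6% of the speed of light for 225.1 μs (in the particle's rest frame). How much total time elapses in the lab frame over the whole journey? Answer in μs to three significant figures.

Δt = 2.82×10⁴ μs

Leg 1: γ = 54.92; Δt_1 = 54.92 × 499.2 = 2.742×10⁴ μs.
Leg 2: β = 0.8527; γ = 1/√(1 − 0.8527²) = 1/√0.2729 = 1.914; Δt_2 = 1.914 × 185.5 = 355.1 μs.
Leg 3: β = 0.846; γ = 1/√(1 − 0.846²) = 1/√0.2843 = 1.876; Δt_3 = 1.876 × 225.1 = 422.2 μs.
Total: 2.742×10⁴ + 355.1 + 422.2 μs.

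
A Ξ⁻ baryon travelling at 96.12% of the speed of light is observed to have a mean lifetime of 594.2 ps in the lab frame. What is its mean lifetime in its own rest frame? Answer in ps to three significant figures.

τ₀ = 164 ps

β = 0.9612; γ = 1/√(1 − 0.9612²) = 1/√0.07609 = 3.625
The lab-frame lifetime is the dilated interval; the proper lifetime is τ₀ = Δt/γ = 594.2/3.625 ps.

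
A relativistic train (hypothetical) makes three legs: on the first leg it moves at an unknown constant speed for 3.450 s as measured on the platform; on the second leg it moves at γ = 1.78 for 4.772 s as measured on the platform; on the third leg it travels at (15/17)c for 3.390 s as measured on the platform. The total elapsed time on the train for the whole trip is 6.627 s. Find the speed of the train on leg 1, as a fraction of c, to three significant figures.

Leg 1: speed unknown; τ_1 = 3.450/γ_1.
Leg 2: γ = 1.78; τ_2 = 4.772/1.780 = 2.681 s.
Leg 3: γ = 1/√(1 − (15/17)²) = 17/8 = 2.125; τ_3 = 3.390/2.125 = 1.595 s.
Total proper time: τ_1 + 2.681 + 1.595 = 6.627, so τ_1 = 6.627 − 4.276 = 2.351 s.
γ_1 = 3.450/2.351 = 1.468; β = √(1 − 1/γ²) = √0.5357.

β = 0.732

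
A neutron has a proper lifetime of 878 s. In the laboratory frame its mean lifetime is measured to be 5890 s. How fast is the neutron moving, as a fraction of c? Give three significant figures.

γ = Δt/τ₀ = 5890/878 = 6.708
β = √(1 − 1/γ²) = √(1 − 0.02222) = √0.9778

v = 0.989c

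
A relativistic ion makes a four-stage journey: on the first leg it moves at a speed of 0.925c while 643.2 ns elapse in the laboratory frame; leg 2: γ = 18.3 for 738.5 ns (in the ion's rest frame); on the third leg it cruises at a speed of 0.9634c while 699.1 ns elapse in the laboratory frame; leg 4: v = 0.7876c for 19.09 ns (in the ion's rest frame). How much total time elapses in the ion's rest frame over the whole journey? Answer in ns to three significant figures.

τ = 1190 ns

Leg 1: γ = 1/√(1 − 0.925²) = 1/√0.1444 = 2.632; τ_1 = 643.2/2.632 = 244.4 ns.
Leg 2: 738.5 ns is already measured in the ion's rest frame.
Leg 3: γ = 1/√(1 − 0.9634²) = 1/√0.07186 = 3.730; τ_3 = 699.1/3.730 = 187.4 ns.
Leg 4: 19.09 ns is already measured in the ion's rest frame.
Total: 244.4 + 738.5 + 187.4 + 19.09 ns.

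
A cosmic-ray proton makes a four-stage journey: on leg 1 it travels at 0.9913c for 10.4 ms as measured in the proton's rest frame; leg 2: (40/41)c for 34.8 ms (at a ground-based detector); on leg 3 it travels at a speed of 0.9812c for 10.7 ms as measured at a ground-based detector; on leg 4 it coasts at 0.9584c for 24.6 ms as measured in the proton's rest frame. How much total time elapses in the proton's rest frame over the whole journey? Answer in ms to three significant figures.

τ = 44.7 ms

Leg 1: 10.4 ms is already measured in the proton's rest frame.
Leg 2: γ = 1/√(1 − (40/41)²) = 41/9 ≈ 4.556; τ_2 = 34.8/4.556 = 7.639 ms.
Leg 3: γ = 1/√(1 − 0.9812²) = 1/√0.03725 = 5.182; τ_3 = 10.7/5.182 = 2.065 ms.
Leg 4: 24.6 ms is already measured in the proton's rest frame.
Total: 10.40 + 7.639 + 2.065 + 24.60 ms.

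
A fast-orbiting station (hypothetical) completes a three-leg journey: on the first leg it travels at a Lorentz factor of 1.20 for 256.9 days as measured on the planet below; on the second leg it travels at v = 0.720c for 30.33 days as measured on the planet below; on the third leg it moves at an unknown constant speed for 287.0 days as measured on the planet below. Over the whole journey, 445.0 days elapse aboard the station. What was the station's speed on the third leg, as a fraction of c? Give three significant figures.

β = 0.682

Leg 1: γ = 1.20; τ_1 = 256.9/1.200 = 214.1 days.
Leg 2: γ = 1/√(1 − 0.720²) = 1/√0.4816 = 1.441; τ_2 = 30.33/1.441 = 21.05 days.
Leg 3: speed unknown; τ_3 = 287.0/γ_3.
Total proper time: 214.1 + 21.05 + τ_3 = 445.0, so τ_3 = 445.0 − 235.1 = 209.9 days.
γ_3 = 287.0/209.9 = 1.368; β = √(1 − 1/γ²) = √0.4653.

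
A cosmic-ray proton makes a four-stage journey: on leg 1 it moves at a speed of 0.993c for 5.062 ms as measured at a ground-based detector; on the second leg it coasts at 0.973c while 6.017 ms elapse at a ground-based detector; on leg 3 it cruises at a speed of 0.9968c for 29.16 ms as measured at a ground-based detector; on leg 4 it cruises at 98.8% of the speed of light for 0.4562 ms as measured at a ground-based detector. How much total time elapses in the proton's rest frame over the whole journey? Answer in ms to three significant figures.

Leg 1: γ = 1/√(1 − 0.993²) = 1/√0.01395 = 8.466; τ_1 = 5.062/8.466 = 0.5979 ms.
Leg 2: γ = 1/√(1 − 0.973²) = 1/√0.05327 = 4.333; τ_2 = 6.017/4.333 = 1.389 ms.
Leg 3: γ = 1/√(1 − 0.9968²) = 1/√0.006390 = 12.51; τ_3 = 29.16/12.51 = 2.331 ms.
Leg 4: β = 0.988; γ = 1/√(1 − 0.988²) = 1/√0.02386 = 6.474; τ_4 = 0.4562/6.474 = 0.07046 ms.
Total: 0.5979 + 1.389 + 2.331 + 0.07046 ms.

τ = 4.39 ms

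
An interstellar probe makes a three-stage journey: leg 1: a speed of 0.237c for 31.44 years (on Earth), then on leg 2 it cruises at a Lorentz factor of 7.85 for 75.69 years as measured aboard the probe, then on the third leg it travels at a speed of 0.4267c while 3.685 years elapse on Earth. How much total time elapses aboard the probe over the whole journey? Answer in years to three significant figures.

Leg 1: γ = 1/√(1 − 0.237²) = 1/√0.9438 = 1.029; τ_1 = 31.44/1.029 = 30.54 years.
Leg 2: 75.69 years is already measured aboard the probe.
Leg 3: γ = 1/√(1 − 0.4267²) = 1/√0.8179 = 1.106; τ_3 = 3.685/1.106 = 3.333 years.
Total: 30.54 + 75.69 + 3.333 years.

τ = 110 years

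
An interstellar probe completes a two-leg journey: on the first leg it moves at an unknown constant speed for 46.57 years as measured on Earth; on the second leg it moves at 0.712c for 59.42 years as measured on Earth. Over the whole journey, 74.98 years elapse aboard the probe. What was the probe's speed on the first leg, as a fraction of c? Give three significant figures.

β = 0.700

Leg 1: speed unknown; τ_1 = 46.57/γ_1.
Leg 2: γ = 1/√(1 − 0.712²) = 1/√0.4931 = 1.424; τ_2 = 59.42/1.424 = 41.72 years.
Total proper time: τ_1 + 41.72 = 74.98, so τ_1 = 74.98 − 41.72 = 33.26 years.
γ_1 = 46.57/33.26 = 1.400; β = √(1 − 1/γ²) = √0.4900.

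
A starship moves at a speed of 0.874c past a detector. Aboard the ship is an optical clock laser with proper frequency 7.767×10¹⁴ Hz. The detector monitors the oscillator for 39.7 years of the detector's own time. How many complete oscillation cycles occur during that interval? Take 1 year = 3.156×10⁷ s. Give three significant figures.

N = 4.73×10²³

γ = 1/√(1 − 0.874²) = 1/√0.2361 = 2.058
During 39.7 years of lab time, the oscillator's proper time advances by τ = Δt/γ = 39.7/2.058 = 19.29 years = 6.088×10⁸ s.
N = f × τ = 7.767×10¹⁴ × 6.088×10⁸ = 4.729×10²³.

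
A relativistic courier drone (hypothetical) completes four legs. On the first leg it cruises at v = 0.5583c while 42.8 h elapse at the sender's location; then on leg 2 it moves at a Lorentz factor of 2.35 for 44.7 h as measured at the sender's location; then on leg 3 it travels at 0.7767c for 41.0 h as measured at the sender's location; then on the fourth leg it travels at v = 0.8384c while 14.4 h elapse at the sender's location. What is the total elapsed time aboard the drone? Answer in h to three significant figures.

Leg 1: γ = 1/√(1 − 0.5583²) = 1/√0.6883 = 1.205; τ_1 = 42.8/1.205 = 35.51 h.
Leg 2: γ = 2.35; τ_2 = 44.7/2.350 = 19.02 h.
Leg 3: γ = 1/√(1 − 0.7767²) = 1/√0.3967 = 1.588; τ_3 = 41.0/1.588 = 25.82 h.
Leg 4: γ = 1/√(1 − 0.8384²) = 1/√0.2971 = 1.835; τ_4 = 14.4/1.835 = 7.849 h.
Total: 35.51 + 19.02 + 25.82 + 7.849 h.

τ = 88.2 h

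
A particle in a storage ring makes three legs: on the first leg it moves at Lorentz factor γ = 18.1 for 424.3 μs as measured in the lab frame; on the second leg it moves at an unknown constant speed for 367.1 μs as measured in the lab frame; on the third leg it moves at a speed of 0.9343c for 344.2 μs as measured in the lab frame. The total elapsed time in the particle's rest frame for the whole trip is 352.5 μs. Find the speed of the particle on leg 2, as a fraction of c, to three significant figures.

β = 0.827

Leg 1: γ = 18.1; τ_1 = 424.3/18.10 = 23.44 μs.
Leg 2: speed unknown; τ_2 = 367.1/γ_2.
Leg 3: γ = 1/√(1 − 0.9343²) = 1/√0.1271 = 2.805; τ_3 = 344.2/2.805 = 122.7 μs.
Total proper time: 23.44 + τ_2 + 122.7 = 352.5, so τ_2 = 352.5 − 146.1 = 206.4 μs.
γ_2 = 367.1/206.4 = 1.779; β = √(1 − 1/γ²) = √0.6840.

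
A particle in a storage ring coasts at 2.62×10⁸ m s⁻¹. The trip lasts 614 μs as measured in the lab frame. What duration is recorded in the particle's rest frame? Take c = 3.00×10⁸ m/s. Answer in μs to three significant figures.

τ = 299 μs

β = 2.62×10⁸/3.00×10⁸ = 0.8733; γ = 1/√(1 − 0.8733²) = 2.053
The interval measured in the lab frame is the dilated one; the clock in the particle's rest frame measures the proper time τ = Δt/γ = 614/2.053 μs.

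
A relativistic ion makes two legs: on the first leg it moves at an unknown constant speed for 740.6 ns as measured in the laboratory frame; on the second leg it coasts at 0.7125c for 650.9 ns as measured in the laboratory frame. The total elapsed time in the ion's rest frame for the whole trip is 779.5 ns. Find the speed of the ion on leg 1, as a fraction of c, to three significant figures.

Leg 1: speed unknown; τ_1 = 740.6/γ_1.
Leg 2: γ = 1/√(1 − 0.7125²) = 1/√0.4923 = 1.425; τ_2 = 650.9/1.425 = 456.7 ns.
Total proper time: τ_1 + 456.7 = 779.5, so τ_1 = 779.5 − 456.7 = 322.8 ns.
γ_1 = 740.6/322.8 = 2.294; β = √(1 − 1/γ²) = √0.8100.

β = 0.900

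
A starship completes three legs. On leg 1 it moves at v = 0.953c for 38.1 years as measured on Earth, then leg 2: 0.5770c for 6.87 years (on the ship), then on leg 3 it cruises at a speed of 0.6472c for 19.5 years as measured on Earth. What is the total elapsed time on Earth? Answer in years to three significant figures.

Leg 1: 38.1 years is already measured on Earth.
Leg 2: γ = 1/√(1 − 0.5770²) = 1/√0.6671 = 1.224; Δt_2 = 1.224 × 6.87 = 8.411 years.
Leg 3: 19.5 years is already measured on Earth.
Total: 38.10 + 8.411 + 19.50 years.

Δt = 66.0 years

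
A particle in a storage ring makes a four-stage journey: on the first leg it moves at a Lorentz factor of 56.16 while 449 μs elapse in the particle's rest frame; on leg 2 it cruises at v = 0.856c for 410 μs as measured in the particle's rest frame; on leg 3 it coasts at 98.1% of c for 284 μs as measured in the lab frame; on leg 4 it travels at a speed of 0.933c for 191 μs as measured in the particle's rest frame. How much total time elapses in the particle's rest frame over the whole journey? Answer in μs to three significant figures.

Leg 1: 449 μs is already measured in the particle's rest frame.
Leg 2: 410 μs is already measured in the particle's rest frame.
Leg 3: β = 0.981; γ = 1/√(1 − 0.981²) = 1/√0.03764 = 5.154; τ_3 = 284/5.154 = 55.10 μs.
Leg 4: 191 μs is already measured in the particle's rest frame.
Total: 449.0 + 410.0 + 55.10 + 191.0 μs.

τ = 1110 μs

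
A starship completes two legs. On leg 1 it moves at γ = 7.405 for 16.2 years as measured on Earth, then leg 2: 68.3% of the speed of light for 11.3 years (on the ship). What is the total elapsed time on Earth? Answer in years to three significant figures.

Leg 1: 16.2 years is already measured on Earth.
Leg 2: β = 0.683; γ = 1/√(1 − 0.683²) = 1/√0.5335 = 1.369; Δt_2 = 1.369 × 11.3 = 15.47 years.
Total: 16.20 + 15.47 years.

Δt = 31.7 years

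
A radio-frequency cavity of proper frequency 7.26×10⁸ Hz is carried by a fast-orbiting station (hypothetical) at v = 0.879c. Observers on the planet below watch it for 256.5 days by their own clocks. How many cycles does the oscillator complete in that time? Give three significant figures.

γ = 1/√(1 − 0.879²) = 1/√0.2274 = 2.097
During 256.5 days of lab time, the oscillator's proper time advances by τ = Δt/γ = 256.5/2.097 = 122.3 days = 1.057×10⁷ s.
N = f × τ = 7.26×10⁸ × 1.057×10⁷ = 7.672×10¹⁵.

N = 7.67×10¹⁵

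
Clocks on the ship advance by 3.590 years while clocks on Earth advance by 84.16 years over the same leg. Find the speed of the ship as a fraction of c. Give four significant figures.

The proper time is measured on the ship (both events occur at the ship's location); Δt is measured on Earth. γ = Δt/τ = 84.16/3.590 = 23.44.
β = √(1 − 1/γ²) = √(1 − 0.001820) = √0.9982

β = 0.9991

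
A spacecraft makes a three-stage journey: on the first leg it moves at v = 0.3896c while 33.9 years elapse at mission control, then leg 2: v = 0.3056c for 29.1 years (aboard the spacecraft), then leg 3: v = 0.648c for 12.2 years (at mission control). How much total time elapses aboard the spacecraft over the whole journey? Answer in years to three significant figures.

Leg 1: γ = 1/√(1 − 0.3896²) = 1/√0.8482 = 1.086; τ_1 = 33.9/1.086 = 31.22 years.
Leg 2: 29.1 years is already measured aboard the spacecraft.
Leg 3: γ = 1/√(1 − 0.648²) = 1/√0.5801 = 1.313; τ_3 = 12.2/1.313 = 9.292 years.
Total: 31.22 + 29.10 + 9.292 years.

τ = 69.6 years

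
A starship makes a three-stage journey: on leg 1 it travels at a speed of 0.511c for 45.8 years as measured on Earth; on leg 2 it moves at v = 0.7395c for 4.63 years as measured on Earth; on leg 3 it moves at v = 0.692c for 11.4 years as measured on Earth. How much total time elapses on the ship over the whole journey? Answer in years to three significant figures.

τ = 50.7 years

Leg 1: γ = 1/√(1 − 0.511²) = 1/√0.7389 = 1.163; τ_1 = 45.8/1.163 = 39.37 years.
Leg 2: γ = 1/√(1 − 0.7395²) = 1/√0.4531 = 1.486; τ_2 = 4.63/1.486 = 3.117 years.
Leg 3: γ = 1/√(1 − 0.692²) = 1/√0.5211 = 1.385; τ_3 = 11.4/1.385 = 8.230 years.
Total: 39.37 + 3.117 + 8.230 years.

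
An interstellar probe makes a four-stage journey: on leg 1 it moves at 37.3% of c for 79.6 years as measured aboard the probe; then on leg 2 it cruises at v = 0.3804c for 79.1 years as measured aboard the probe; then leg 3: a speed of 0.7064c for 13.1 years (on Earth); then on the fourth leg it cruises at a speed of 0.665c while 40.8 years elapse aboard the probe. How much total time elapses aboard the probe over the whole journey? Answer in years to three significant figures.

Leg 1: 79.6 years is already measured aboard the probe.
Leg 2: 79.1 years is already measured aboard the probe.
Leg 3: γ = 1/√(1 − 0.7064²) = 1/√0.5010 = 1.413; τ_3 = 13.1/1.413 = 9.272 years.
Leg 4: 40.8 years is already measured aboard the probe.
Total: 79.60 + 79.10 + 9.272 + 40.80 years.

τ = 209 years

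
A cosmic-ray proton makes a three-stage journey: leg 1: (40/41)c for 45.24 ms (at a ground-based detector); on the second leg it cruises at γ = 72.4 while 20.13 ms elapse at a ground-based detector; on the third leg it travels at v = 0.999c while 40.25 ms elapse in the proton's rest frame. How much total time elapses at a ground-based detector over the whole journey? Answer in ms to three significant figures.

Leg 1: 45.24 ms is already measured at a ground-based detector.
Leg 2: 20.13 ms is already measured at a ground-based detector.
Leg 3: γ = 1/√(1 − 0.999²) = 1/√0.001999 = 22.37; Δt_3 = 22.37 × 40.25 = 900.2 ms.
Total: 45.24 + 20.13 + 900.2 ms.

Δt = 966 ms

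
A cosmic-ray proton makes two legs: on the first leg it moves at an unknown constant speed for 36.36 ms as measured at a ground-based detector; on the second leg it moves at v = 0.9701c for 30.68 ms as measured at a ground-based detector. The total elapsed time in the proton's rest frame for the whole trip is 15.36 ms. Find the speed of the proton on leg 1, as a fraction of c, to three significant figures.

β = 0.976

Leg 1: speed unknown; τ_1 = 36.36/γ_1.
Leg 2: γ = 1/√(1 − 0.9701²) = 1/√0.05891 = 4.120; τ_2 = 30.68/4.120 = 7.446 ms.
Total proper time: τ_1 + 7.446 = 15.36, so τ_1 = 15.36 − 7.446 = 7.914 ms.
γ_1 = 36.36/7.914 = 4.595; β = √(1 − 1/γ²) = √0.9526.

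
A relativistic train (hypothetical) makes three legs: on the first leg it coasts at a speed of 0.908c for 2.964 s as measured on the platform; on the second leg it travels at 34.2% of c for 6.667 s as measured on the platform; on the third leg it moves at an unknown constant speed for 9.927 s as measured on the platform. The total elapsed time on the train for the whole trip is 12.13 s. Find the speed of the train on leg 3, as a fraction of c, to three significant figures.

β = 0.885

Leg 1: γ = 1/√(1 − 0.908²) = 1/√0.1755 = 2.387; τ_1 = 2.964/2.387 = 1.242 s.
Leg 2: β = 0.342; γ = 1/√(1 − 0.342²) = 1/√0.8830 = 1.064; τ_2 = 6.667/1.064 = 6.265 s.
Leg 3: speed unknown; τ_3 = 9.927/γ_3.
Total proper time: 1.242 + 6.265 + τ_3 = 12.13, so τ_3 = 12.13 − 7.507 = 4.623 s.
γ_3 = 9.927/4.623 = 2.147; β = √(1 − 1/γ²) = √0.7831.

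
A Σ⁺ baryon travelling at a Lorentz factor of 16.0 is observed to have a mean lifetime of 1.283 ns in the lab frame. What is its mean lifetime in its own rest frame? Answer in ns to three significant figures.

τ₀ = 0.0802 ns

γ = 16.0
The lab-frame lifetime is the dilated interval; the proper lifetime is τ₀ = Δt/γ = 1.283/16.00 ns.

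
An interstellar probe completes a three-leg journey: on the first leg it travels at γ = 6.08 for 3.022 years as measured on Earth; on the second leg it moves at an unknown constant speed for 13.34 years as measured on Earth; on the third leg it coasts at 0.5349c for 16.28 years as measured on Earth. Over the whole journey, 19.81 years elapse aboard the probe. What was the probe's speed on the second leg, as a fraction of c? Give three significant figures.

β = 0.909

Leg 1: γ = 6.08; τ_1 = 3.022/6.080 = 0.4970 years.
Leg 2: speed unknown; τ_2 = 13.34/γ_2.
Leg 3: γ = 1/√(1 − 0.5349²) = 1/√0.7139 = 1.184; τ_3 = 16.28/1.184 = 13.76 years.
Total proper time: 0.4970 + τ_2 + 13.76 = 19.81, so τ_2 = 19.81 − 14.25 = 5.558 years.
γ_2 = 13.34/5.558 = 2.400; β = √(1 − 1/γ²) = √0.8264.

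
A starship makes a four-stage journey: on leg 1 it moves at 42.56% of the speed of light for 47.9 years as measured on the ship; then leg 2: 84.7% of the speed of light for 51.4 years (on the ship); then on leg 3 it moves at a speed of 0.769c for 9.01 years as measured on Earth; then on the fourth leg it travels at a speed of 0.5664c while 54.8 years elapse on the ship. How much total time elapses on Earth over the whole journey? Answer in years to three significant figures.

Δt = 225 years

Leg 1: β = 0.4256; γ = 1/√(1 − 0.4256²) = 1/√0.8189 = 1.105; Δt_1 = 1.105 × 47.9 = 52.93 years.
Leg 2: β = 0.847; γ = 1/√(1 − 0.847²) = 1/√0.2826 = 1.881; Δt_2 = 1.881 × 51.4 = 96.69 years.
Leg 3: 9.01 years is already measured on Earth.
Leg 4: γ = 1/√(1 − 0.5664²) = 1/√0.6792 = 1.213; Δt_4 = 1.213 × 54.8 = 66.49 years.
Total: 52.93 + 96.69 + 9.010 + 66.49 years.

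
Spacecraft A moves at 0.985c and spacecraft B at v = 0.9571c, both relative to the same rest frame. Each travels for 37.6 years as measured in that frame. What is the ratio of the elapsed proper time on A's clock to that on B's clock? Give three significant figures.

τ_A/τ_B = 0.596

A: γ = 1/√(1 − 0.985²) = 1/√0.02977 = 5.795. B: γ = 1/√(1 − 0.9571²) = 1/√0.08396 = 3.451.
τ_A/τ_B = γ_B/γ_A = 3.451/5.795 = 0.5955, so τ_A/τ_B = 0.5955.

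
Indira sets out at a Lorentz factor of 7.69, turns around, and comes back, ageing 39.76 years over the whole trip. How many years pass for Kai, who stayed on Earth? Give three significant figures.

γ = 7.69
Earth-frame duration is the dilated interval: Δt = γτ = 7.690 × 39.76 years.

Δt = 306 years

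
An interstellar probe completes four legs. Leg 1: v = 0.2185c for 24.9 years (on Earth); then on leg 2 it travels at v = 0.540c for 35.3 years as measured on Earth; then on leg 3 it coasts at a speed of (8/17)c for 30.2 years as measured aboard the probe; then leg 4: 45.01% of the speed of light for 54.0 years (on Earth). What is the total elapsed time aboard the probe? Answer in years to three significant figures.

τ = 132 years

Leg 1: γ = 1/√(1 − 0.2185²) = 1/√0.9523 = 1.025; τ_1 = 24.9/1.025 = 24.30 years.
Leg 2: γ = 1/√(1 − 0.540²) = 1/√0.7084 = 1.188; τ_2 = 35.3/1.188 = 29.71 years.
Leg 3: 30.2 years is already measured aboard the probe.
Leg 4: β = 0.4501; γ = 1/√(1 − 0.4501²) = 1/√0.7974 = 1.120; τ_4 = 54.0/1.120 = 48.22 years.
Total: 24.30 + 29.71 + 30.20 + 48.22 years.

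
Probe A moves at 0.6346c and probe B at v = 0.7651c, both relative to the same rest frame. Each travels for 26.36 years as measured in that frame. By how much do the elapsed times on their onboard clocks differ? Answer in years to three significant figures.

A: γ = 1/√(1 − 0.6346²) = 1/√0.5973 = 1.294; τ_A = 26.36/1.294 = 20.37 years.
B: γ = 1/√(1 − 0.7651²) = 1/√0.4146 = 1.553; τ_B = 26.36/1.553 = 16.97 years.

|τ_A − τ_B| = 3.40 years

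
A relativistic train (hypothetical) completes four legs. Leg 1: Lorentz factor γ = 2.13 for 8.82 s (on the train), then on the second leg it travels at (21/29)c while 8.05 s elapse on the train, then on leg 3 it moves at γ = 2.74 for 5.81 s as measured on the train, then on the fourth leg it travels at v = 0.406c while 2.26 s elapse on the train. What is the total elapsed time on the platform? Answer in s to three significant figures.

Leg 1: γ = 2.13; Δt_1 = 2.130 × 8.82 = 18.79 s.
Leg 2: γ = 1/√(1 − (21/29)²) = 29/20 = 1.450; Δt_2 = 1.450 × 8.05 = 11.67 s.
Leg 3: γ = 2.74; Δt_3 = 2.740 × 5.81 = 15.92 s.
Leg 4: γ = 1/√(1 − 0.406²) = 1/√0.8352 = 1.094; Δt_4 = 1.094 × 2.26 = 2.473 s.
Total: 18.79 + 11.67 + 15.92 + 2.473 s.

Δt = 48.9 s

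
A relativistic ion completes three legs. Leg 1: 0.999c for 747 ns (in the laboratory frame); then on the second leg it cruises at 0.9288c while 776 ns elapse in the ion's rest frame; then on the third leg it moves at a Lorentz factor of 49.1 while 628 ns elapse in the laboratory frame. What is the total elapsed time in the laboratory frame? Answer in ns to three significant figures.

Δt = 3470 ns

Leg 1: 747 ns is already measured in the laboratory frame.
Leg 2: γ = 1/√(1 − 0.9288²) = 1/√0.1373 = 2.698; Δt_2 = 2.698 × 776 = 2094 ns.
Leg 3: 628 ns is already measured in the laboratory frame.
Total: 747.0 + 2094 + 628.0 ns.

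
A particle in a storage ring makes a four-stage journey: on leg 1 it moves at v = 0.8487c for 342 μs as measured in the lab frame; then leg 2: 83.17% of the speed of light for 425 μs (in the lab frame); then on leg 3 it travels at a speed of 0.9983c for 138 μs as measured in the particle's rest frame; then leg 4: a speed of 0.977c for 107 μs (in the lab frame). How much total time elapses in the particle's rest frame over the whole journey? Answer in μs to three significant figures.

τ = 578 μs

Leg 1: γ = 1/√(1 − 0.8487²) = 1/√0.2797 = 1.891; τ_1 = 342/1.891 = 180.9 μs.
Leg 2: β = 0.8317; γ = 1/√(1 − 0.8317²) = 1/√0.3083 = 1.801; τ_2 = 425/1.801 = 236.0 μs.
Leg 3: 138 μs is already measured in the particle's rest frame.
Leg 4: γ = 1/√(1 − 0.977²) = 1/√0.04547 = 4.690; τ_4 = 107/4.690 = 22.82 μs.
Total: 180.9 + 236.0 + 138.0 + 22.82 μs.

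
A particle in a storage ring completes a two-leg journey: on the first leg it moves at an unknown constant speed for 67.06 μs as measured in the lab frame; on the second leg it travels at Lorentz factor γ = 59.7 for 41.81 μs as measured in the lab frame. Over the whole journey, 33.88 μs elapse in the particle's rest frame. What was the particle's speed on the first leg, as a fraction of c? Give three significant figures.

Leg 1: speed unknown; τ_1 = 67.06/γ_1.
Leg 2: γ = 59.7; τ_2 = 41.81/59.70 = 0.7003 μs.
Total proper time: τ_1 + 0.7003 = 33.88, so τ_1 = 33.88 − 0.7003 = 33.18 μs.
γ_1 = 67.06/33.18 = 2.021; β = √(1 − 1/γ²) = √0.7552.

β = 0.869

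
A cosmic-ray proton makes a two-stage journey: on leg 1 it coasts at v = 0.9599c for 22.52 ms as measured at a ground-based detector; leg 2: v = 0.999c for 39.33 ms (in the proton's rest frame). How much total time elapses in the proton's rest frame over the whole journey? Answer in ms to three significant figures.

Leg 1: γ = 1/√(1 − 0.9599²) = 1/√0.07859 = 3.567; τ_1 = 22.52/3.567 = 6.313 ms.
Leg 2: 39.33 ms is already measured in the proton's rest frame.
Total: 6.313 + 39.33 ms.

τ = 45.6 ms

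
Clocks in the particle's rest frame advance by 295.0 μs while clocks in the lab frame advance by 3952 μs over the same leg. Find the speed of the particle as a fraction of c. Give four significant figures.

β = 0.9972

The proper time is measured in the particle's rest frame (both events occur at the particle's location); Δt is measured in the lab frame. γ = Δt/τ = 3952/295.0 = 13.40.
β = √(1 − 1/γ²) = √(1 − 0.005572) = √0.9944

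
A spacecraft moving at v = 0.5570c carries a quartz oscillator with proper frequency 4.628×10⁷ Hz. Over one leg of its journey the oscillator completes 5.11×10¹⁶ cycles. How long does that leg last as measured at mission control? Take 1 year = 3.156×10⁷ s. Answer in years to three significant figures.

Δt = 42.1 years

γ = 1/√(1 − 0.5570²) = 1/√0.6898 = 1.204
Proper time for N cycles: τ = N/f = 5.11×10¹⁶/(4.628×10⁷) = 1.104×10⁹ s = 34.99 years.
Lab-frame duration Δt = γτ = 1.204 × 34.99 = 42.13 years.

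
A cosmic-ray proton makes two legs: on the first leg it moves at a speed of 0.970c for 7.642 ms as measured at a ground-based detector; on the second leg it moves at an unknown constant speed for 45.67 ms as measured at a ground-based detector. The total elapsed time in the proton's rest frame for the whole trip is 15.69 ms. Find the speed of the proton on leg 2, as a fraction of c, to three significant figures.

β = 0.953

Leg 1: γ = 1/√(1 − 0.970²) = 1/√0.05910 = 4.113; τ_1 = 7.642/4.113 = 1.858 ms.
Leg 2: speed unknown; τ_2 = 45.67/γ_2.
Total proper time: 1.858 + τ_2 = 15.69, so τ_2 = 15.69 − 1.858 = 13.83 ms.
γ_2 = 45.67/13.83 = 3.302; β = √(1 − 1/γ²) = √0.9083.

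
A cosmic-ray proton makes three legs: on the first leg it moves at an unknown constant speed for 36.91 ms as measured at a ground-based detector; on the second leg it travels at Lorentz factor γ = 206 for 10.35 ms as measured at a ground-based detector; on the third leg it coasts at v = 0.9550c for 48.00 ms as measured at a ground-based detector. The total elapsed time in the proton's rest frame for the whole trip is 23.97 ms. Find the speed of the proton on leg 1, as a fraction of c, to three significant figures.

β = 0.965

Leg 1: speed unknown; τ_1 = 36.91/γ_1.
Leg 2: γ = 206; τ_2 = 10.35/206.0 = 0.05024 ms.
Leg 3: γ = 1/√(1 − 0.9550²) = 1/√0.08798 = 3.371; τ_3 = 48.00/3.371 = 14.24 ms.
Total proper time: τ_1 + 0.05024 + 14.24 = 23.97, so τ_1 = 23.97 − 14.29 = 9.683 ms.
γ_1 = 36.91/9.683 = 3.812; β = √(1 − 1/γ²) = √0.9312.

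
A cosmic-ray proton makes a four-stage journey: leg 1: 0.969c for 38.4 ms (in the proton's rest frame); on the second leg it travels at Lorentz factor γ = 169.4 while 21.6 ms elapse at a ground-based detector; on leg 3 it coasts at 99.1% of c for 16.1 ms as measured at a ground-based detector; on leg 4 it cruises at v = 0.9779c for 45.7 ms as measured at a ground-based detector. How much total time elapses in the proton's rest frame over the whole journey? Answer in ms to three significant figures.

τ = 50.2 ms

Leg 1: 38.4 ms is already measured in the proton's rest frame.
Leg 2: γ = 169.4; τ_2 = 21.6/169.4 = 0.1275 ms.
Leg 3: β = 0.991; γ = 1/√(1 − 0.991²) = 1/√0.01792 = 7.470; τ_3 = 16.1/7.470 = 2.155 ms.
Leg 4: γ = 1/√(1 − 0.9779²) = 1/√0.04371 = 4.783; τ_4 = 45.7/4.783 = 9.555 ms.
Total: 38.40 + 0.1275 + 2.155 + 9.555 ms.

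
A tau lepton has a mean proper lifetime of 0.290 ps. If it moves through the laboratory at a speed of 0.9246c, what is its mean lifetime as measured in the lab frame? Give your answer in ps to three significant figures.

Δt = 0.761 ps

γ = 1/√(1 − 0.9246²) = 1/√0.1451 = 2.625
The rest-frame lifetime is the proper time; the lab measures the dilated interval Δt = γτ₀ = 2.625 × 0.290 ps.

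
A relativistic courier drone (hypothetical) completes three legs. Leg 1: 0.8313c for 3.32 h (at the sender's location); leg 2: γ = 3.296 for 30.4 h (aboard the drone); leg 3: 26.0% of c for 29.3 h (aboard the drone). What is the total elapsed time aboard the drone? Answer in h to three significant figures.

Leg 1: γ = 1/√(1 − 0.8313²) = 1/√0.3089 = 1.799; τ_1 = 3.32/1.799 = 1.845 h.
Leg 2: 30.4 h is already measured aboard the drone.
Leg 3: 29.3 h is already measured aboard the drone.
Total: 1.845 + 30.40 + 29.30 h.

τ = 61.5 h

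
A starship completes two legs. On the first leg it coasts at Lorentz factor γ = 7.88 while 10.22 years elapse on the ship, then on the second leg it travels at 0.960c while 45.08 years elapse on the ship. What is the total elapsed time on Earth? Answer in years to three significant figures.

Leg 1: γ = 7.88; Δt_1 = 7.880 × 10.22 = 80.53 years.
Leg 2: γ = 1/√(1 − 0.960²) = 25/7 ≈ 3.571; Δt_2 = 3.571 × 45.08 = 161.0 years.
Total: 80.53 + 161.0 years.

Δt = 242 years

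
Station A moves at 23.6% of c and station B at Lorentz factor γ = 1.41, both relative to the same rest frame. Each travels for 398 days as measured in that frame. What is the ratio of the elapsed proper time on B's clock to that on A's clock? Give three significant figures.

τ_B/τ_A = 0.730

A: β = 0.236; γ = 1/√(1 − 0.236²) = 1/√0.9443 = 1.029. B: γ = 1.41.
τ_A/τ_B = γ_B/γ_A = 1.410/1.029 = 1.370, so τ_B/τ_A = 0.7298.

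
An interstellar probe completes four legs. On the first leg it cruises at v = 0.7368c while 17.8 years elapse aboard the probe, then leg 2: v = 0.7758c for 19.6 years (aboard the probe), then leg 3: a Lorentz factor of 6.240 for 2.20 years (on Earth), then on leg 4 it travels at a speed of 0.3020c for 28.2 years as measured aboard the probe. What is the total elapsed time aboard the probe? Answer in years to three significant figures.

τ = 66.0 years

Leg 1: 17.8 years is already measured aboard the probe.
Leg 2: 19.6 years is already measured aboard the probe.
Leg 3: γ = 6.240; τ_3 = 2.20/6.240 = 0.3526 years.
Leg 4: 28.2 years is already measured aboard the probe.
Total: 17.80 + 19.60 + 0.3526 + 28.20 years.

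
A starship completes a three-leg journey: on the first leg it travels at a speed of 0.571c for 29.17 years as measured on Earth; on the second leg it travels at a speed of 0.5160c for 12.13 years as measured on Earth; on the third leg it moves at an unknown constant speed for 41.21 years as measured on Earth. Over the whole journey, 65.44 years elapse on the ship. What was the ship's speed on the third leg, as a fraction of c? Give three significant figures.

β = 0.656

Leg 1: γ = 1/√(1 − 0.571²) = 1/√0.6740 = 1.218; τ_1 = 29.17/1.218 = 23.95 years.
Leg 2: γ = 1/√(1 − 0.5160²) = 1/√0.7337 = 1.167; τ_2 = 12.13/1.167 = 10.39 years.
Leg 3: speed unknown; τ_3 = 41.21/γ_3.
Total proper time: 23.95 + 10.39 + τ_3 = 65.44, so τ_3 = 65.44 − 34.34 = 31.10 years.
γ_3 = 41.21/31.10 = 1.325; β = √(1 − 1/γ²) = √0.4304.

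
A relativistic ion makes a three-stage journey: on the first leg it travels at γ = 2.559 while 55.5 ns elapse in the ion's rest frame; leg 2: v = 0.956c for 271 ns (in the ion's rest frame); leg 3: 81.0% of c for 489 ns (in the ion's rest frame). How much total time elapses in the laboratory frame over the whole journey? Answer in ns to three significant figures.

Δt = 1900 ns

Leg 1: γ = 2.559; Δt_1 = 2.559 × 55.5 = 142.0 ns.
Leg 2: γ = 1/√(1 − 0.956²) = 1/√0.08606 = 3.409; Δt_2 = 3.409 × 271 = 923.8 ns.
Leg 3: β = 0.810; γ = 1/√(1 − 0.810²) = 1/√0.3439 = 1.705; Δt_3 = 1.705 × 489 = 833.9 ns.
Total: 142.0 + 923.8 + 833.9 ns.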